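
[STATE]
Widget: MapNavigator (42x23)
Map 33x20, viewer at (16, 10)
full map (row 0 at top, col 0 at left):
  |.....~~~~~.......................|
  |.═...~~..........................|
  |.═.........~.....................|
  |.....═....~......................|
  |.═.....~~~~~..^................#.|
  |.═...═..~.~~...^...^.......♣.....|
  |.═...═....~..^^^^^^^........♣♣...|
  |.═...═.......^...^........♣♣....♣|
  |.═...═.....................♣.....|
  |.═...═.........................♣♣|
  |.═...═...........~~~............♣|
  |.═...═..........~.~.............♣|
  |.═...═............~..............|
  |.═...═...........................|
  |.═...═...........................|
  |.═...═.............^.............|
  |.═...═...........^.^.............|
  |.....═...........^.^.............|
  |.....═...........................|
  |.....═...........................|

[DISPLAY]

                                          
     .....~~~~~.......................    
     .═...~~..........................    
     .═.........~.....................    
     .....═....~......................    
     .═.....~~~~~..^................#.    
     .═...═..~.~~...^...^.......♣.....    
     .═...═....~..^^^^^^^........♣♣...    
     .═...═.......^...^........♣♣....♣    
     .═...═.....................♣.....    
     .═...═.........................♣♣    
     .═...═..........@~~~............♣    
     .═...═..........~.~.............♣    
     .═...═............~..............    
     .═...═...........................    
     .═...═...........................    
     .═...═.............^.............    
     .═...═...........^.^.............    
     .....═...........^.^.............    
     .....═...........................    
     .....═...........................    
                                          
                                          


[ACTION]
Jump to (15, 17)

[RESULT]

      .═...═....~..^^^^^^^........♣♣...   
      .═...═.......^...^........♣♣....♣   
      .═...═.....................♣.....   
      .═...═.........................♣♣   
      .═...═...........~~~............♣   
      .═...═..........~.~.............♣   
      .═...═............~..............   
      .═...═...........................   
      .═...═...........................   
      .═...═.............^.............   
      .═...═...........^.^.............   
      .....═.........@.^.^.............   
      .....═...........................   
      .....═...........................   
                                          
                                          
                                          
                                          
                                          
                                          
                                          
                                          
                                          


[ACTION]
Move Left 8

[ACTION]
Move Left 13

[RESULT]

                     .═...═....~..^^^^^^^.
                     .═...═.......^...^...
                     .═...═...............
                     .═...═...............
                     .═...═...........~~~.
                     .═...═..........~.~..
                     .═...═............~..
                     .═...═...............
                     .═...═...............
                     .═...═.............^.
                     .═...═...........^.^.
                     @....═...........^.^.
                     .....═...............
                     .....═...............
                                          
                                          
                                          
                                          
                                          
                                          
                                          
                                          
                                          


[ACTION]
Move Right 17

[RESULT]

    .═...═....~..^^^^^^^........♣♣...     
    .═...═.......^...^........♣♣....♣     
    .═...═.....................♣.....     
    .═...═.........................♣♣     
    .═...═...........~~~............♣     
    .═...═..........~.~.............♣     
    .═...═............~..............     
    .═...═...........................     
    .═...═...........................     
    .═...═.............^.............     
    .═...═...........^.^.............     
    .....═...........@.^.............     
    .....═...........................     
    .....═...........................     
                                          
                                          
                                          
                                          
                                          
                                          
                                          
                                          
                                          


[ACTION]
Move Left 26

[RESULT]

                     .═...═....~..^^^^^^^.
                     .═...═.......^...^...
                     .═...═...............
                     .═...═...............
                     .═...═...........~~~.
                     .═...═..........~.~..
                     .═...═............~..
                     .═...═...............
                     .═...═...............
                     .═...═.............^.
                     .═...═...........^.^.
                     @....═...........^.^.
                     .....═...............
                     .....═...............
                                          
                                          
                                          
                                          
                                          
                                          
                                          
                                          
                                          


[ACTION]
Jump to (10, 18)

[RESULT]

           .═...═.......^...^........♣♣...
           .═...═.....................♣...
           .═...═.........................
           .═...═...........~~~...........
           .═...═..........~.~............
           .═...═............~............
           .═...═.........................
           .═...═.........................
           .═...═.............^...........
           .═...═...........^.^...........
           .....═...........^.^...........
           .....═....@....................
           .....═.........................
                                          
                                          
                                          
                                          
                                          
                                          
                                          
                                          
                                          
                                          


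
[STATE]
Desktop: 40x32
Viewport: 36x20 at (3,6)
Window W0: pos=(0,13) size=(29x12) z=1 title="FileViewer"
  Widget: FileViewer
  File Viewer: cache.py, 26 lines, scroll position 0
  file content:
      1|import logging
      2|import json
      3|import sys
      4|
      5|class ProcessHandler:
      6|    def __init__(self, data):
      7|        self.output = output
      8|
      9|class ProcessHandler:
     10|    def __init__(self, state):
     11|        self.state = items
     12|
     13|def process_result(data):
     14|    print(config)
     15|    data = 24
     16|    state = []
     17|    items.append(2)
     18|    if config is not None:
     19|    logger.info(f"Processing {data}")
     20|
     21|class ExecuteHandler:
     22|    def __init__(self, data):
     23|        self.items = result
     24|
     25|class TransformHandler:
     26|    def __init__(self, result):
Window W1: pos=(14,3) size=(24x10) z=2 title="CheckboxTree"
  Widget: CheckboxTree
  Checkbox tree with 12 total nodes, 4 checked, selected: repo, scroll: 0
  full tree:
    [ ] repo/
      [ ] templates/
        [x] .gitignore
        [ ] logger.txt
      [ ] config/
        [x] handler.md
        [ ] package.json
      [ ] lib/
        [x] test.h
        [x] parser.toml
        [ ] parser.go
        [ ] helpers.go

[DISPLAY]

           ┃>[-] repo/            ┃ 
           ┃   [-] templates/     ┃ 
           ┃     [x] .gitignore   ┃ 
           ┃     [ ] logger.txt   ┃ 
           ┃   [-] config/        ┃ 
           ┃     [x] handler.md   ┃ 
           ┗━━━━━━━━━━━━━━━━━━━━━━┛ 
━━━━━━━━━━━━━━━━━━━━━━━━━┓          
ileViewer                ┃          
─────────────────────────┨          
port logging            ▲┃          
port json               █┃          
port sys                ░┃          
                        ░┃          
ass ProcessHandler:     ░┃          
  def __init__(self, dat░┃          
      self.output = outp░┃          
                        ▼┃          
━━━━━━━━━━━━━━━━━━━━━━━━━┛          
                                    


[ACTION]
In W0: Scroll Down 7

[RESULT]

           ┃>[-] repo/            ┃ 
           ┃   [-] templates/     ┃ 
           ┃     [x] .gitignore   ┃ 
           ┃     [ ] logger.txt   ┃ 
           ┃   [-] config/        ┃ 
           ┃     [x] handler.md   ┃ 
           ┗━━━━━━━━━━━━━━━━━━━━━━┛ 
━━━━━━━━━━━━━━━━━━━━━━━━━┓          
ileViewer                ┃          
─────────────────────────┨          
                        ▲┃          
ass ProcessHandler:     ░┃          
  def __init__(self, sta░┃          
      self.state = items█┃          
                        ░┃          
f process_result(data): ░┃          
  print(config)         ░┃          
  data = 24             ▼┃          
━━━━━━━━━━━━━━━━━━━━━━━━━┛          
                                    


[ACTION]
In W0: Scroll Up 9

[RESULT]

           ┃>[-] repo/            ┃ 
           ┃   [-] templates/     ┃ 
           ┃     [x] .gitignore   ┃ 
           ┃     [ ] logger.txt   ┃ 
           ┃   [-] config/        ┃ 
           ┃     [x] handler.md   ┃ 
           ┗━━━━━━━━━━━━━━━━━━━━━━┛ 
━━━━━━━━━━━━━━━━━━━━━━━━━┓          
ileViewer                ┃          
─────────────────────────┨          
port logging            ▲┃          
port json               █┃          
port sys                ░┃          
                        ░┃          
ass ProcessHandler:     ░┃          
  def __init__(self, dat░┃          
      self.output = outp░┃          
                        ▼┃          
━━━━━━━━━━━━━━━━━━━━━━━━━┛          
                                    


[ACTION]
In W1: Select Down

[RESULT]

           ┃ [-] repo/            ┃ 
           ┃>  [-] templates/     ┃ 
           ┃     [x] .gitignore   ┃ 
           ┃     [ ] logger.txt   ┃ 
           ┃   [-] config/        ┃ 
           ┃     [x] handler.md   ┃ 
           ┗━━━━━━━━━━━━━━━━━━━━━━┛ 
━━━━━━━━━━━━━━━━━━━━━━━━━┓          
ileViewer                ┃          
─────────────────────────┨          
port logging            ▲┃          
port json               █┃          
port sys                ░┃          
                        ░┃          
ass ProcessHandler:     ░┃          
  def __init__(self, dat░┃          
      self.output = outp░┃          
                        ▼┃          
━━━━━━━━━━━━━━━━━━━━━━━━━┛          
                                    


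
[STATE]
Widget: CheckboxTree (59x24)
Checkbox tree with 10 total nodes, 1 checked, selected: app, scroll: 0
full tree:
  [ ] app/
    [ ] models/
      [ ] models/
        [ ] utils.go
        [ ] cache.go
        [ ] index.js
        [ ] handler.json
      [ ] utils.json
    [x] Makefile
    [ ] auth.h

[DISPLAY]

>[-] app/                                                  
   [ ] models/                                             
     [ ] models/                                           
       [ ] utils.go                                        
       [ ] cache.go                                        
       [ ] index.js                                        
       [ ] handler.json                                    
     [ ] utils.json                                        
   [x] Makefile                                            
   [ ] auth.h                                              
                                                           
                                                           
                                                           
                                                           
                                                           
                                                           
                                                           
                                                           
                                                           
                                                           
                                                           
                                                           
                                                           
                                                           


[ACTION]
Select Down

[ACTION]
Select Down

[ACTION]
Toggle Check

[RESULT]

 [-] app/                                                  
   [-] models/                                             
>    [x] models/                                           
       [x] utils.go                                        
       [x] cache.go                                        
       [x] index.js                                        
       [x] handler.json                                    
     [ ] utils.json                                        
   [x] Makefile                                            
   [ ] auth.h                                              
                                                           
                                                           
                                                           
                                                           
                                                           
                                                           
                                                           
                                                           
                                                           
                                                           
                                                           
                                                           
                                                           
                                                           


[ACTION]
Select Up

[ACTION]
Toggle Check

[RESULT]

 [-] app/                                                  
>  [x] models/                                             
     [x] models/                                           
       [x] utils.go                                        
       [x] cache.go                                        
       [x] index.js                                        
       [x] handler.json                                    
     [x] utils.json                                        
   [x] Makefile                                            
   [ ] auth.h                                              
                                                           
                                                           
                                                           
                                                           
                                                           
                                                           
                                                           
                                                           
                                                           
                                                           
                                                           
                                                           
                                                           
                                                           


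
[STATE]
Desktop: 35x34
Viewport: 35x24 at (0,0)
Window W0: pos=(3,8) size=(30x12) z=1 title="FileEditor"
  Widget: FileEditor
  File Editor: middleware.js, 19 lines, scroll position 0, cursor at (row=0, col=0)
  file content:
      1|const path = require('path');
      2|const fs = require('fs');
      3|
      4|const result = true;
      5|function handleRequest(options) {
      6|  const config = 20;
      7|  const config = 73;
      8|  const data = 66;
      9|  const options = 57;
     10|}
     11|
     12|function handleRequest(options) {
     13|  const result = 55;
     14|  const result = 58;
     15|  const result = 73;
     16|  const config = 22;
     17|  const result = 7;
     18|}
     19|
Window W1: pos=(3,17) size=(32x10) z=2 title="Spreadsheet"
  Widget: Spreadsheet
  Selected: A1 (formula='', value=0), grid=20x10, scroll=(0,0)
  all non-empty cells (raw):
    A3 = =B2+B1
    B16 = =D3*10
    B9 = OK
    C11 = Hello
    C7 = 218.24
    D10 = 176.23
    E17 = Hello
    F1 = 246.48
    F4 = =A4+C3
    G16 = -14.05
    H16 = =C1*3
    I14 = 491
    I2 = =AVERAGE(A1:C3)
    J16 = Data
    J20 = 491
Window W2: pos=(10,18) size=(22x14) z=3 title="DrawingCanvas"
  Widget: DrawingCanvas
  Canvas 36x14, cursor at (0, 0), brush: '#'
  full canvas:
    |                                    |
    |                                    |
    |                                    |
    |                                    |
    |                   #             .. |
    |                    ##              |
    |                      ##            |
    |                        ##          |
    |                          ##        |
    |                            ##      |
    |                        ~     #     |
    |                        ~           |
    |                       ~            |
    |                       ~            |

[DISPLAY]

                                   
                                   
                                   
                                   
                                   
                                   
                                   
                                   
   ┏━━━━━━━━━━━━━━━━━━━━━━━━━━━━┓  
   ┃ FileEditor                 ┃  
   ┠────────────────────────────┨  
   ┃█onst path = require('path'▲┃  
   ┃const fs = require('fs');  █┃  
   ┃                           ░┃  
   ┃const result = true;       ░┃  
   ┃function handleRequest(opti░┃  
   ┃  const config = 20;       ░┃  
   ┏━━━━━━━━━━━━━━━━━━━━━━━━━━━━━━┓
   ┃ Sprea┏━━━━━━━━━━━━━━━━━━━━┓  ┃
   ┠──────┃ DrawingCanvas      ┃──┨
   ┃A1:   ┠────────────────────┨  ┃
   ┃      ┃+                   ┃  ┃
   ┃------┃                    ┃--┃
   ┃  1   ┃                    ┃  ┃


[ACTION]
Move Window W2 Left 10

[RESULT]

                                   
                                   
                                   
                                   
                                   
                                   
                                   
                                   
   ┏━━━━━━━━━━━━━━━━━━━━━━━━━━━━┓  
   ┃ FileEditor                 ┃  
   ┠────────────────────────────┨  
   ┃█onst path = require('path'▲┃  
   ┃const fs = require('fs');  █┃  
   ┃                           ░┃  
   ┃const result = true;       ░┃  
   ┃function handleRequest(opti░┃  
   ┃  const config = 20;       ░┃  
   ┏━━━━━━━━━━━━━━━━━━━━━━━━━━━━━━┓
┏━━━━━━━━━━━━━━━━━━━━┓            ┃
┃ DrawingCanvas      ┃────────────┨
┠────────────────────┨            ┃
┃+                   ┃     C      ┃
┃                    ┃------------┃
┃                    ┃ 0       0  ┃


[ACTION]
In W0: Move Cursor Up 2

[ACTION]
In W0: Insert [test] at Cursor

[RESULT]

                                   
                                   
                                   
                                   
                                   
                                   
                                   
                                   
   ┏━━━━━━━━━━━━━━━━━━━━━━━━━━━━┓  
   ┃ FileEditor                 ┃  
   ┠────────────────────────────┨  
   ┃test█onst path = require('p▲┃  
   ┃const fs = require('fs');  █┃  
   ┃                           ░┃  
   ┃const result = true;       ░┃  
   ┃function handleRequest(opti░┃  
   ┃  const config = 20;       ░┃  
   ┏━━━━━━━━━━━━━━━━━━━━━━━━━━━━━━┓
┏━━━━━━━━━━━━━━━━━━━━┓            ┃
┃ DrawingCanvas      ┃────────────┨
┠────────────────────┨            ┃
┃+                   ┃     C      ┃
┃                    ┃------------┃
┃                    ┃ 0       0  ┃


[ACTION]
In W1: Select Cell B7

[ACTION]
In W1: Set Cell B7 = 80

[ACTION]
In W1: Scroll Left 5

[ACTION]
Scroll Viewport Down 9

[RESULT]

   ┃ FileEditor                 ┃  
   ┠────────────────────────────┨  
   ┃test█onst path = require('p▲┃  
   ┃const fs = require('fs');  █┃  
   ┃                           ░┃  
   ┃const result = true;       ░┃  
   ┃function handleRequest(opti░┃  
   ┃  const config = 20;       ░┃  
   ┏━━━━━━━━━━━━━━━━━━━━━━━━━━━━━━┓
┏━━━━━━━━━━━━━━━━━━━━┓            ┃
┃ DrawingCanvas      ┃────────────┨
┠────────────────────┨            ┃
┃+                   ┃     C      ┃
┃                    ┃------------┃
┃                    ┃ 0       0  ┃
┃                    ┃ 0       0  ┃
┃                   #┃ 0       0  ┃
┃                    ┃━━━━━━━━━━━━┛
┃                    ┃             
┃                    ┃             
┃                    ┃             
┃                    ┃             
┗━━━━━━━━━━━━━━━━━━━━┛             
                                   


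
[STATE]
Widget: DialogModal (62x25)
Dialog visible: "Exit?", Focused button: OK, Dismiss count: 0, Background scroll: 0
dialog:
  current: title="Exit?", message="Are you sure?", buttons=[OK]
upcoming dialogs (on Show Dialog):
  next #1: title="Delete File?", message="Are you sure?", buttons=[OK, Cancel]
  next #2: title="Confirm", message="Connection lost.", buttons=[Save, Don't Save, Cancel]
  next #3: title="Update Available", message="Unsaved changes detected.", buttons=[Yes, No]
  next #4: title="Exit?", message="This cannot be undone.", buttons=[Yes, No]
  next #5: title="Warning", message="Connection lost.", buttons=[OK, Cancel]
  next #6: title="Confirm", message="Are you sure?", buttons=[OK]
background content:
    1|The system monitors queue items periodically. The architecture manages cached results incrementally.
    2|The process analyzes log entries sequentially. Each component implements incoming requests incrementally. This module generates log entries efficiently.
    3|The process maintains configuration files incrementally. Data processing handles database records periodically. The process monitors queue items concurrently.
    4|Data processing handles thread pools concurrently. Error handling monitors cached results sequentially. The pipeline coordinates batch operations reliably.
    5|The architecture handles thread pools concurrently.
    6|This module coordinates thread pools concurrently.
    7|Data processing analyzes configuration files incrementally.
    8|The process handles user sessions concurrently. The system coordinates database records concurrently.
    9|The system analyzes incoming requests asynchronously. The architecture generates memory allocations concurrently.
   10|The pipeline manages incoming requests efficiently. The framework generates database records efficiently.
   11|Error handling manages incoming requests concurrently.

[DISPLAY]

The system monitors queue items periodically. The architecture
The process analyzes log entries sequentially. Each component 
The process maintains configuration files incrementally. Data 
Data processing handles thread pools concurrently. Error handl
The architecture handles thread pools concurrently.           
This module coordinates thread pools concurrently.            
Data processing analyzes configuration files incrementally.   
The process handles user sessions concurrently. The system coo
The system analyzes incoming requests asynchronously. The arch
The pipeline manages incoming requests efficiently. The framew
Error handling manages┌───────────────┐s concurrently.        
                      │     Exit?     │                       
                      │ Are you sure? │                       
                      │      [OK]     │                       
                      └───────────────┘                       
                                                              
                                                              
                                                              
                                                              
                                                              
                                                              
                                                              
                                                              
                                                              
                                                              


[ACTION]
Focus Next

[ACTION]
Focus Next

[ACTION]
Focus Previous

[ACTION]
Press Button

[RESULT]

The system monitors queue items periodically. The architecture
The process analyzes log entries sequentially. Each component 
The process maintains configuration files incrementally. Data 
Data processing handles thread pools concurrently. Error handl
The architecture handles thread pools concurrently.           
This module coordinates thread pools concurrently.            
Data processing analyzes configuration files incrementally.   
The process handles user sessions concurrently. The system coo
The system analyzes incoming requests asynchronously. The arch
The pipeline manages incoming requests efficiently. The framew
Error handling manages incoming requests concurrently.        
                                                              
                                                              
                                                              
                                                              
                                                              
                                                              
                                                              
                                                              
                                                              
                                                              
                                                              
                                                              
                                                              
                                                              


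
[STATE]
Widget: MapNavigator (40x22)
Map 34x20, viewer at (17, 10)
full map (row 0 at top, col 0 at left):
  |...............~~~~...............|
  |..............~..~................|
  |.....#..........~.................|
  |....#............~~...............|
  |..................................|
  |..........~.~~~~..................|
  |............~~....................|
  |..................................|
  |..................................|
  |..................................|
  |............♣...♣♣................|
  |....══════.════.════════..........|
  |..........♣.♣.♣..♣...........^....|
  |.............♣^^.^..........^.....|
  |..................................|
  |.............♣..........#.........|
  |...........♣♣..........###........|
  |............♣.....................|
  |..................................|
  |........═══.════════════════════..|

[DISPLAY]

                                        
   ...............~~~~...............   
   ..............~..~................   
   .....#..........~.................   
   ....#............~~...............   
   ..................................   
   ..........~.~~~~..................   
   ............~~....................   
   ..................................   
   ..................................   
   ..................................   
   ............♣...♣@................   
   ....══════.════.════════..........   
   ..........♣.♣.♣..♣...........^....   
   .............♣^^.^..........^.....   
   ..................................   
   .............♣..........#.........   
   ...........♣♣..........###........   
   ............♣.....................   
   ..................................   
   ........═══.════════════════════..   
                                        


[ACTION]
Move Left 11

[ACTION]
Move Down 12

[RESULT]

              ..........................
              ..........................
              ............♣...♣♣........
              ....══════.════.════════..
              ..........♣.♣.♣..♣........
              .............♣^^.^........
              ..........................
              .............♣..........#.
              ...........♣♣..........###
              ............♣.............
              ..........................
              ......@.═══.══════════════
                                        
                                        
                                        
                                        
                                        
                                        
                                        
                                        
                                        
                                        


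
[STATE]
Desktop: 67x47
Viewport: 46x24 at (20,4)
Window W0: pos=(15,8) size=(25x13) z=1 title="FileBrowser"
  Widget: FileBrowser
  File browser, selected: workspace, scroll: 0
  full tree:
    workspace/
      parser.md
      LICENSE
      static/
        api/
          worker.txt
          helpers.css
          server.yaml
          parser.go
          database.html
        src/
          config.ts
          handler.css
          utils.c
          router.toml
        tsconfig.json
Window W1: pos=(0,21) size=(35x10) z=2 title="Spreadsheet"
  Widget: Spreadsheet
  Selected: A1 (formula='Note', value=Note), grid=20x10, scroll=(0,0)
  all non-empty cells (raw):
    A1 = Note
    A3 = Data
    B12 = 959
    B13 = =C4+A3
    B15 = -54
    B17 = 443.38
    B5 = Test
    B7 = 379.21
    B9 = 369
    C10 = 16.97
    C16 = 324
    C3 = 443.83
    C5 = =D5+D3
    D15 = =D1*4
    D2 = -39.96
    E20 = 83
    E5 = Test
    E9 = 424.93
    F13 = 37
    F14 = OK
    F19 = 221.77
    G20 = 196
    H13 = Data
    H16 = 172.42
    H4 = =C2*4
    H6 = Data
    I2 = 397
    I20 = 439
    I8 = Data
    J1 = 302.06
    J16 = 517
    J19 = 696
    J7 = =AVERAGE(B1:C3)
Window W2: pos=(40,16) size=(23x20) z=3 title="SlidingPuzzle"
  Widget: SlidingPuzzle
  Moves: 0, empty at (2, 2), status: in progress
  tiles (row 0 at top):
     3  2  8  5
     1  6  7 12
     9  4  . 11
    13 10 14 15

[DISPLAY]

                                              
                                              
                                              
                                              
━━━━━━━━━━━━━━━━━━━┓                          
eBrowser           ┃                          
───────────────────┨                          
] workspace/       ┃                          
parser.md          ┃                          
LICENSE            ┃                          
[+] static/        ┃                          
                   ┃                          
                   ┃┏━━━━━━━━━━━━━━━━━━━━━┓   
                   ┃┃ SlidingPuzzle       ┃   
                   ┃┠─────────────────────┨   
                   ┃┃┌────┬────┬────┬────┐┃   
━━━━━━━━━━━━━━━━━━━┛┃│  3 │  2 │  8 │  5 │┃   
━━━━━━━━━━━━━━┓     ┃├────┼────┼────┼────┤┃   
              ┃     ┃│  1 │  6 │  7 │ 12 │┃   
──────────────┨     ┃├────┼────┼────┼────┤┃   
              ┃     ┃│  9 │  4 │    │ 11 │┃   
    C       D ┃     ┃├────┼────┼────┼────┤┃   
--------------┃     ┃│ 13 │ 10 │ 14 │ 15 │┃   
0       0     ┃     ┃└────┴────┴────┴────┘┃   


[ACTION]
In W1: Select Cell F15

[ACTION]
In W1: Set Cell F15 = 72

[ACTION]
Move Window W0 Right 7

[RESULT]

                                              
                                              
                                              
                                              
  ┏━━━━━━━━━━━━━━━━━━━━━━━┓                   
  ┃ FileBrowser           ┃                   
  ┠───────────────────────┨                   
  ┃> [-] workspace/       ┃                   
  ┃    parser.md          ┃                   
  ┃    LICENSE            ┃                   
  ┃    [+] static/        ┃                   
  ┃                       ┃                   
  ┃                 ┏━━━━━━━━━━━━━━━━━━━━━┓   
  ┃                 ┃ SlidingPuzzle       ┃   
  ┃                 ┠─────────────────────┨   
  ┃                 ┃┌────┬────┬────┬────┐┃   
  ┗━━━━━━━━━━━━━━━━━┃│  3 │  2 │  8 │  5 │┃   
━━━━━━━━━━━━━━┓     ┃├────┼────┼────┼────┤┃   
              ┃     ┃│  1 │  6 │  7 │ 12 │┃   
──────────────┨     ┃├────┼────┼────┼────┤┃   
              ┃     ┃│  9 │  4 │    │ 11 │┃   
    C       D ┃     ┃├────┼────┼────┼────┤┃   
--------------┃     ┃│ 13 │ 10 │ 14 │ 15 │┃   
0       0     ┃     ┃└────┴────┴────┴────┘┃   


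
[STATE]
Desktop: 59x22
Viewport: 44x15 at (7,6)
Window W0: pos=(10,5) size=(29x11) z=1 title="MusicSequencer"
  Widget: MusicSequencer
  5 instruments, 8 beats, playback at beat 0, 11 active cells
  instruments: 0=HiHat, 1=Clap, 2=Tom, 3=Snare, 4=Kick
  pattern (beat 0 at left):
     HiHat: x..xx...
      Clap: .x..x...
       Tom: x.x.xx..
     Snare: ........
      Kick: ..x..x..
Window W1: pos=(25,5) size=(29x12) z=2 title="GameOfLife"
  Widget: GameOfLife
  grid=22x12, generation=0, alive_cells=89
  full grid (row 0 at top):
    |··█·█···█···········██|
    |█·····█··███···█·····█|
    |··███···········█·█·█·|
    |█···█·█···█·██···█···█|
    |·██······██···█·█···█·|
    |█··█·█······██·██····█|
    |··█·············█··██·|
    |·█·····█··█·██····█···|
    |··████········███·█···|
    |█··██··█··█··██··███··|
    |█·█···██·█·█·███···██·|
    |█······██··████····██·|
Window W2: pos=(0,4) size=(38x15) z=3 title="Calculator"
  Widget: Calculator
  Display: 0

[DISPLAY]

──────────────────────────────┨             
                             0┃─────────────
──┬───┬───┐                   ┃             
8 │ 9 │ ÷ │                   ┃····█·█·█·   
──┼───┼───┤                   ┃██···█···█   
5 │ 6 │ × │                   ┃··█·█···█·   
──┼───┼───┤                   ┃██·██····█   
2 │ 3 │ - │                   ┃····█··██·   
──┼───┼───┤                   ┃██····█···   
. │ = │ + │                   ┃··███·█···   
──┼───┼───┤                   ┃━━━━━━━━━━━━━
MC│ MR│ M+│                   ┃             
━━━━━━━━━━━━━━━━━━━━━━━━━━━━━━┛             
                                            
                                            


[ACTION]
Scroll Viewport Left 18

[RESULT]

┠────────────────────────────────────┨      
┃                                   0┃──────
┃┌───┬───┬───┬───┐                   ┃      
┃│ 7 │ 8 │ 9 │ ÷ │                   ┃····█·
┃├───┼───┼───┼───┤                   ┃██···█
┃│ 4 │ 5 │ 6 │ × │                   ┃··█·█·
┃├───┼───┼───┼───┤                   ┃██·██·
┃│ 1 │ 2 │ 3 │ - │                   ┃····█·
┃├───┼───┼───┼───┤                   ┃██····
┃│ 0 │ . │ = │ + │                   ┃··███·
┃├───┼───┼───┼───┤                   ┃━━━━━━
┃│ C │ MC│ MR│ M+│                   ┃      
┗━━━━━━━━━━━━━━━━━━━━━━━━━━━━━━━━━━━━┛      
                                            
                                            


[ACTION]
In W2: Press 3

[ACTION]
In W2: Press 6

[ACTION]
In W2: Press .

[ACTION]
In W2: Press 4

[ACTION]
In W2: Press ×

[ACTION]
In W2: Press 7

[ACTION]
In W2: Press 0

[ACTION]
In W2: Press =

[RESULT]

┠────────────────────────────────────┨      
┃                                2548┃──────
┃┌───┬───┬───┬───┐                   ┃      
┃│ 7 │ 8 │ 9 │ ÷ │                   ┃····█·
┃├───┼───┼───┼───┤                   ┃██···█
┃│ 4 │ 5 │ 6 │ × │                   ┃··█·█·
┃├───┼───┼───┼───┤                   ┃██·██·
┃│ 1 │ 2 │ 3 │ - │                   ┃····█·
┃├───┼───┼───┼───┤                   ┃██····
┃│ 0 │ . │ = │ + │                   ┃··███·
┃├───┼───┼───┼───┤                   ┃━━━━━━
┃│ C │ MC│ MR│ M+│                   ┃      
┗━━━━━━━━━━━━━━━━━━━━━━━━━━━━━━━━━━━━┛      
                                            
                                            
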